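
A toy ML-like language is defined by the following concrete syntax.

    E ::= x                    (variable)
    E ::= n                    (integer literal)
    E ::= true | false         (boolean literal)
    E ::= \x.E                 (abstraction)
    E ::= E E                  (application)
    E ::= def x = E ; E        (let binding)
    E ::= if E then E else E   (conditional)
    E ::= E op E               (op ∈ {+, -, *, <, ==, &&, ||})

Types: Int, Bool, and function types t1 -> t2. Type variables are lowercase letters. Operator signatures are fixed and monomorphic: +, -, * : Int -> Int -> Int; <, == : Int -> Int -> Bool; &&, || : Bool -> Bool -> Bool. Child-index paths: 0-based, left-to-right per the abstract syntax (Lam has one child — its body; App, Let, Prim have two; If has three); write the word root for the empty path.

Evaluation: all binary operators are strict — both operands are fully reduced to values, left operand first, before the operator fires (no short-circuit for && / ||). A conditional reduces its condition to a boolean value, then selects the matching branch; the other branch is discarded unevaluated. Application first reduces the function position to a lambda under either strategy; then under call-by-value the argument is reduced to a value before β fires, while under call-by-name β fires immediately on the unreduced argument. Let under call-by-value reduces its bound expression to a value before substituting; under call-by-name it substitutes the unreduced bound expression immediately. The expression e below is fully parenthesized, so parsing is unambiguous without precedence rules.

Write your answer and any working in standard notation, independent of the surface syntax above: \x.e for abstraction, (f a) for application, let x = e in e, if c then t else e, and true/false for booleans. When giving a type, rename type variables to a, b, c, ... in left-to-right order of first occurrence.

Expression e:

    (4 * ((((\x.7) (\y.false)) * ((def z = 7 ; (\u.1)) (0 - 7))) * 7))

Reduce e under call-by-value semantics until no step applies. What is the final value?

Answer: 196

Trace:
step 0: (4 * ((((\x.7) (\y.false)) * ((let z = 7 in (\u.1)) (0 - 7))) * 7))
step 1: [beta@1.0.0] (4 * ((7 * ((let z = 7 in (\u.1)) (0 - 7))) * 7))
step 2: [let@1.0.1.0] (4 * ((7 * ((\u.1) (0 - 7))) * 7))
step 3: [delta@1.0.1.1] (4 * ((7 * ((\u.1) -7)) * 7))
step 4: [beta@1.0.1] (4 * ((7 * 1) * 7))
step 5: [delta@1.0] (4 * (7 * 7))
step 6: [delta@1] (4 * 49)
step 7: [delta@root] 196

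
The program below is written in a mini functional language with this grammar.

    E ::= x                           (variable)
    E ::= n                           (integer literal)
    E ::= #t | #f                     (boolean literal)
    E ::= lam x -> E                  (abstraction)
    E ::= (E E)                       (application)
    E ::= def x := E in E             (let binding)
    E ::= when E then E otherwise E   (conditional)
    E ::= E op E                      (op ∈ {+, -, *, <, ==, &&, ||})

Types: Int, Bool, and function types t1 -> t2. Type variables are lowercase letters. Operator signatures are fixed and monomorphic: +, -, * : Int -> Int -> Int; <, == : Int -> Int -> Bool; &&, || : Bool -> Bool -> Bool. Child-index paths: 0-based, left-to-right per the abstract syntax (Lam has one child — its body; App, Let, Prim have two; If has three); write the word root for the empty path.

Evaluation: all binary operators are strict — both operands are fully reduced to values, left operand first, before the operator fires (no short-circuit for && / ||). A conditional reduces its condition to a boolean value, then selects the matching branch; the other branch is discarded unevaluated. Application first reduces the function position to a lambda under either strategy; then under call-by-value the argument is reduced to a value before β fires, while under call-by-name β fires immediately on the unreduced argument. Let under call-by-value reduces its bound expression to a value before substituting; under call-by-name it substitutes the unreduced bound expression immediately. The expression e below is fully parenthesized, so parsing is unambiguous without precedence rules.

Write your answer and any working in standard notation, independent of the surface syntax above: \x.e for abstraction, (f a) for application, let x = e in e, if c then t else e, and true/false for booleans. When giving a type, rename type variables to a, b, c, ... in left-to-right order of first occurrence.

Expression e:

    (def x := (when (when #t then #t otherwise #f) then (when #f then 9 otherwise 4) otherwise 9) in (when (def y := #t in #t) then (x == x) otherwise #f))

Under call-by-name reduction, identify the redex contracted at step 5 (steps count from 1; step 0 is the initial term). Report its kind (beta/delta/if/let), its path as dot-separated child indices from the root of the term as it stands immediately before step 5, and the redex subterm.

Derivation:
step 0: (let x = (if (if true then true else false) then (if false then 9 else 4) else 9) in (if (let y = true in true) then (x == x) else false))
step 1: [let@root] (if (let y = true in true) then ((if (if true then true else false) then (if false then 9 else 4) else 9) == (if (if true then true else false) then (if false then 9 else 4) else 9)) else false)
step 2: [let@0] (if true then ((if (if true then true else false) then (if false then 9 else 4) else 9) == (if (if true then true else false) then (if false then 9 else 4) else 9)) else false)
step 3: [if@root] ((if (if true then true else false) then (if false then 9 else 4) else 9) == (if (if true then true else false) then (if false then 9 else 4) else 9))
step 4: [if@0.0] ((if true then (if false then 9 else 4) else 9) == (if (if true then true else false) then (if false then 9 else 4) else 9))
step 5: [if@0] ((if false then 9 else 4) == (if (if true then true else false) then (if false then 9 else 4) else 9))

Answer: if at 0 : (if true then (if false then 9 else 4) else 9)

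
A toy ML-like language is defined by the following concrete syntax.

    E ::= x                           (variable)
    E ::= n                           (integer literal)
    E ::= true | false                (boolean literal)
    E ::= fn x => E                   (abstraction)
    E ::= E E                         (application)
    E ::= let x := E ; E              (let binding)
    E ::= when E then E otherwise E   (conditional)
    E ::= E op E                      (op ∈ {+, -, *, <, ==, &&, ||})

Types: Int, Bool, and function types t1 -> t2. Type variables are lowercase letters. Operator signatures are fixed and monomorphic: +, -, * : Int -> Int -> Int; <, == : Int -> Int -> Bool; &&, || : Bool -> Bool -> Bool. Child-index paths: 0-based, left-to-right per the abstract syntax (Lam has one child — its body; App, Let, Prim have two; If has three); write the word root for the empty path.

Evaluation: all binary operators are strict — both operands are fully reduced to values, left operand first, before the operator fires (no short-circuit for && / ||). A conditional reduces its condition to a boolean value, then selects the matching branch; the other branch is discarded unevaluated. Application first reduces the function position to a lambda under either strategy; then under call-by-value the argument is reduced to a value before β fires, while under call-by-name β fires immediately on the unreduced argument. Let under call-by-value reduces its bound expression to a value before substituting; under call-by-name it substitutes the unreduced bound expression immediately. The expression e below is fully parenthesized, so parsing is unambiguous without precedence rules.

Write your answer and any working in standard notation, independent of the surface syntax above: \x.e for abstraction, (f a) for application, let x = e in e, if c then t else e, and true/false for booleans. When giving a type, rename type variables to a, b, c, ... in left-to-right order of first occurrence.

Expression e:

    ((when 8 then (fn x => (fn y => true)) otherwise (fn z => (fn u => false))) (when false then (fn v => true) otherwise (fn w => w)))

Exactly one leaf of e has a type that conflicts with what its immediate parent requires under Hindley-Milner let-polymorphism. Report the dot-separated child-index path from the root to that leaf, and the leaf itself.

Answer: 0.0 : 8

Trace:
  unify Int ~ Bool
  FAIL: mismatch Int ~ Bool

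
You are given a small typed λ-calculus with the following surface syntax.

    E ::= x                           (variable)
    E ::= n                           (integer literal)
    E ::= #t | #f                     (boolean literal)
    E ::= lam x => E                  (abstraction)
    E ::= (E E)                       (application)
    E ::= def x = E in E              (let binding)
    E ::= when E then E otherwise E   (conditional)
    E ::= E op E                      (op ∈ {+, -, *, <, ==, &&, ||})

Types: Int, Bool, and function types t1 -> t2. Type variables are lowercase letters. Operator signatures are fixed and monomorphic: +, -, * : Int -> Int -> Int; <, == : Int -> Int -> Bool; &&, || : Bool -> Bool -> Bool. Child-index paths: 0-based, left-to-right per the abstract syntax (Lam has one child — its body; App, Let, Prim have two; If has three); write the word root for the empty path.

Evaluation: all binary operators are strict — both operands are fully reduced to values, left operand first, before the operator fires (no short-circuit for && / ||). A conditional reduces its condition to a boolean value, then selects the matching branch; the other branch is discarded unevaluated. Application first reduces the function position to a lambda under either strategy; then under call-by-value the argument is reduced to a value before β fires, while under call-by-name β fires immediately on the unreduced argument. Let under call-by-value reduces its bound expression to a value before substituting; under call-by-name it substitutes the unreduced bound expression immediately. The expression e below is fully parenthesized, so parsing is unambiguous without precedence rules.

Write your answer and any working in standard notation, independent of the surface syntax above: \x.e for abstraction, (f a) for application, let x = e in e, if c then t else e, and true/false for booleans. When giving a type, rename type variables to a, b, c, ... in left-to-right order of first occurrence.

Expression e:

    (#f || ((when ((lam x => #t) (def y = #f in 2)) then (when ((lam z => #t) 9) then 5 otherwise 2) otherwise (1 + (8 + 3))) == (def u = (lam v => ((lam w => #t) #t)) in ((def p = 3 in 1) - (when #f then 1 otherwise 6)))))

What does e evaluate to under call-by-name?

Answer: false

Trace:
step 0: (false || ((if ((\x.true) (let y = false in 2)) then (if ((\z.true) 9) then 5 else 2) else (1 + (8 + 3))) == (let u = (\v.((\w.true) true)) in ((let p = 3 in 1) - (if false then 1 else 6)))))
step 1: [beta@1.0.0] (false || ((if true then (if ((\z.true) 9) then 5 else 2) else (1 + (8 + 3))) == (let u = (\v.((\w.true) true)) in ((let p = 3 in 1) - (if false then 1 else 6)))))
step 2: [if@1.0] (false || ((if ((\z.true) 9) then 5 else 2) == (let u = (\v.((\w.true) true)) in ((let p = 3 in 1) - (if false then 1 else 6)))))
step 3: [beta@1.0.0] (false || ((if true then 5 else 2) == (let u = (\v.((\w.true) true)) in ((let p = 3 in 1) - (if false then 1 else 6)))))
step 4: [if@1.0] (false || (5 == (let u = (\v.((\w.true) true)) in ((let p = 3 in 1) - (if false then 1 else 6)))))
step 5: [let@1.1] (false || (5 == ((let p = 3 in 1) - (if false then 1 else 6))))
step 6: [let@1.1.0] (false || (5 == (1 - (if false then 1 else 6))))
step 7: [if@1.1.1] (false || (5 == (1 - 6)))
step 8: [delta@1.1] (false || (5 == -5))
step 9: [delta@1] (false || false)
step 10: [delta@root] false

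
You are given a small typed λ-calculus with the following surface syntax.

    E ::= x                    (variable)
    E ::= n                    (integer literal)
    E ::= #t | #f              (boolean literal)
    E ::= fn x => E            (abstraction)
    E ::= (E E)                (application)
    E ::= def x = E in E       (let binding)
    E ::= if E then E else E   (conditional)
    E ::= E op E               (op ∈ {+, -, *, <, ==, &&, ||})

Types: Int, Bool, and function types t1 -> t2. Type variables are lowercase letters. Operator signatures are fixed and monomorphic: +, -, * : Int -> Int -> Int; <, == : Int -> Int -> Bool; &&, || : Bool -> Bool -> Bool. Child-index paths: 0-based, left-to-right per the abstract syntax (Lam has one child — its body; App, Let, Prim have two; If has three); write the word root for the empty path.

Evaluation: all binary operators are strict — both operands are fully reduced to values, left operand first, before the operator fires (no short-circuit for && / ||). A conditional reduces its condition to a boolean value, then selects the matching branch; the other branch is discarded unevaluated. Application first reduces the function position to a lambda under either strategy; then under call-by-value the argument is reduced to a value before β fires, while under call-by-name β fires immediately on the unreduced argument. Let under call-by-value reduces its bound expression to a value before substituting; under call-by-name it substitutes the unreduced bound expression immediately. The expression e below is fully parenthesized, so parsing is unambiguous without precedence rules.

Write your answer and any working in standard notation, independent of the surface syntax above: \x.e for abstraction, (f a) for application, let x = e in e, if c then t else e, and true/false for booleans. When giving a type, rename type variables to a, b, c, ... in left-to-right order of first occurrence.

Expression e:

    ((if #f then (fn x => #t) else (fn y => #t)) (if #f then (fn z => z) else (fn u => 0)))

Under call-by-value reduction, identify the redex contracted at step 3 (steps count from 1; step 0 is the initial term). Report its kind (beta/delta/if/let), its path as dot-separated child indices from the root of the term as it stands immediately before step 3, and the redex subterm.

Working:
step 0: ((if false then (\x.true) else (\y.true)) (if false then (\z.z) else (\u.0)))
step 1: [if@0] ((\y.true) (if false then (\z.z) else (\u.0)))
step 2: [if@1] ((\y.true) (\u.0))
step 3: [beta@root] true

Answer: beta at root : ((\y.true) (\u.0))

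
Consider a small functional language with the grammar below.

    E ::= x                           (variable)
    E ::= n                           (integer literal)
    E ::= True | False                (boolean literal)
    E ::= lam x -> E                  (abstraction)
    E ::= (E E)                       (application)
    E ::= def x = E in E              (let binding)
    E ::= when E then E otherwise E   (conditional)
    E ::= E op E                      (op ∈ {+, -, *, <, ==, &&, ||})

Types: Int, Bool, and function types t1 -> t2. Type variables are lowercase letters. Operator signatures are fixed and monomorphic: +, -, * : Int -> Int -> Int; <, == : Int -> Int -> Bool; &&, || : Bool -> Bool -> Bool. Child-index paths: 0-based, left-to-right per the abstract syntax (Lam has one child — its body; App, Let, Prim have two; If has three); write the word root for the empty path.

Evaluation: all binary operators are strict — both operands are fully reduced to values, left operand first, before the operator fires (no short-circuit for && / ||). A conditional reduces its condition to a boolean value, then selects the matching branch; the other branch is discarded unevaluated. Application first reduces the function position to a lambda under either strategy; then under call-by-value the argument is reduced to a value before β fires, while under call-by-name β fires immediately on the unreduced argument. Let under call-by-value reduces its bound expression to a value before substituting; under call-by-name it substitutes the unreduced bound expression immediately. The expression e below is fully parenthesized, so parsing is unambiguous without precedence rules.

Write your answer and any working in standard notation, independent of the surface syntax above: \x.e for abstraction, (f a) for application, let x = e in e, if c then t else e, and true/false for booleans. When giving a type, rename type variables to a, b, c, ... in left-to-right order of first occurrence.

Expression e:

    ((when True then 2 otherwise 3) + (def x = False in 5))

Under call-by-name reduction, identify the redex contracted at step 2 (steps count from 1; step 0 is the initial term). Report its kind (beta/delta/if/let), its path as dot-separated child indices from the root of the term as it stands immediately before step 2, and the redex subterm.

Derivation:
step 0: ((if true then 2 else 3) + (let x = false in 5))
step 1: [if@0] (2 + (let x = false in 5))
step 2: [let@1] (2 + 5)

Answer: let at 1 : (let x = false in 5)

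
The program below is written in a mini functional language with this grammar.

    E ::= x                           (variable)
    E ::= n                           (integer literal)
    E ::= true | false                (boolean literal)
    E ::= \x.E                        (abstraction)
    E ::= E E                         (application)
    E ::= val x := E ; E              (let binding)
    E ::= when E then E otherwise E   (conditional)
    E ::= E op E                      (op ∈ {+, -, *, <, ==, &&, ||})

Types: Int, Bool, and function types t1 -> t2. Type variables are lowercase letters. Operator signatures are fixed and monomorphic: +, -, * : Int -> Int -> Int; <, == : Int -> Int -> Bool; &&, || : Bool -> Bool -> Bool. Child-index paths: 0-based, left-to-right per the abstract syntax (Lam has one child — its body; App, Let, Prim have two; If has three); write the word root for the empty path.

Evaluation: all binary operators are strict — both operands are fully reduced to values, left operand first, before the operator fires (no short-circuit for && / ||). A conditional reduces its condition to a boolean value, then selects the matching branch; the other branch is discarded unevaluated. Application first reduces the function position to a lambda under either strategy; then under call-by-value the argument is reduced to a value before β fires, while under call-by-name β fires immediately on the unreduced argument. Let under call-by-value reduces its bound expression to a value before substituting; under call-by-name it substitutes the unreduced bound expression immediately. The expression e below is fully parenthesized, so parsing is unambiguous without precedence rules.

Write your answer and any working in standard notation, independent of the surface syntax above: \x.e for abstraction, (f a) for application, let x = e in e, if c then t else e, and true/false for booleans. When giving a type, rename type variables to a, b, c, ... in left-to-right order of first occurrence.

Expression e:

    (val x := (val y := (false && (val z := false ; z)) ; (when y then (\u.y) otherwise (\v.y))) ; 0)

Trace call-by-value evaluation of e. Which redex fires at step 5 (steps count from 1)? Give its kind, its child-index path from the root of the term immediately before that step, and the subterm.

Derivation:
step 0: (let x = (let y = (false && (let z = false in z)) in (if y then (\u.y) else (\v.y))) in 0)
step 1: [let@0.0.1] (let x = (let y = (false && false) in (if y then (\u.y) else (\v.y))) in 0)
step 2: [delta@0.0] (let x = (let y = false in (if y then (\u.y) else (\v.y))) in 0)
step 3: [let@0] (let x = (if false then (\u.false) else (\v.false)) in 0)
step 4: [if@0] (let x = (\v.false) in 0)
step 5: [let@root] 0

Answer: let at root : (let x = (\v.false) in 0)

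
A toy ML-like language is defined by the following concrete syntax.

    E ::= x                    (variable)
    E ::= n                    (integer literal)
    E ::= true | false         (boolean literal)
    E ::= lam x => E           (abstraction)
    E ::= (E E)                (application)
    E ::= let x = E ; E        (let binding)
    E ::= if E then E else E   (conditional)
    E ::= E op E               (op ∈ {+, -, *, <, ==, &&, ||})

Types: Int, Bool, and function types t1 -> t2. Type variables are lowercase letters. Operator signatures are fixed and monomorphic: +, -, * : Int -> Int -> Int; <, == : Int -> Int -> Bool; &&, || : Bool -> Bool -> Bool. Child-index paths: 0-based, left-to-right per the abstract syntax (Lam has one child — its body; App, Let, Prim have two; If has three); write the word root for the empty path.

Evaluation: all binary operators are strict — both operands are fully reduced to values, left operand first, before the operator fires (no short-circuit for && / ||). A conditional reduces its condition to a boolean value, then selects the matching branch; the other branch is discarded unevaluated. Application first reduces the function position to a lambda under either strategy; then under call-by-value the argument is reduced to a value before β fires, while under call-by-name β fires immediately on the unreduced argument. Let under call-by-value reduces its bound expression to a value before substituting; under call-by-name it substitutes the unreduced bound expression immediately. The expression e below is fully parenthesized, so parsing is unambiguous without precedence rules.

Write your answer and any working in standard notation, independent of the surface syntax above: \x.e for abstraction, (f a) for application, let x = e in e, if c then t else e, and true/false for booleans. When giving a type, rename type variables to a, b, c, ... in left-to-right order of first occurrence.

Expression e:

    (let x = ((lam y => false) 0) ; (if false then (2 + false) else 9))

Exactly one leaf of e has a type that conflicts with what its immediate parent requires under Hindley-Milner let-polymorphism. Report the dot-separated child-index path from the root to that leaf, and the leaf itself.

Working:
\y._ : a -> Bool
  unify a -> Bool ~ Int -> b
  unify a ~ Int
  unify Bool ~ b
_ _ : Bool
let x : Bool
  unify Bool ~ Bool
  unify Int ~ Int
  unify Bool ~ Int
  FAIL: mismatch Bool ~ Int

Answer: 1.1.1 : false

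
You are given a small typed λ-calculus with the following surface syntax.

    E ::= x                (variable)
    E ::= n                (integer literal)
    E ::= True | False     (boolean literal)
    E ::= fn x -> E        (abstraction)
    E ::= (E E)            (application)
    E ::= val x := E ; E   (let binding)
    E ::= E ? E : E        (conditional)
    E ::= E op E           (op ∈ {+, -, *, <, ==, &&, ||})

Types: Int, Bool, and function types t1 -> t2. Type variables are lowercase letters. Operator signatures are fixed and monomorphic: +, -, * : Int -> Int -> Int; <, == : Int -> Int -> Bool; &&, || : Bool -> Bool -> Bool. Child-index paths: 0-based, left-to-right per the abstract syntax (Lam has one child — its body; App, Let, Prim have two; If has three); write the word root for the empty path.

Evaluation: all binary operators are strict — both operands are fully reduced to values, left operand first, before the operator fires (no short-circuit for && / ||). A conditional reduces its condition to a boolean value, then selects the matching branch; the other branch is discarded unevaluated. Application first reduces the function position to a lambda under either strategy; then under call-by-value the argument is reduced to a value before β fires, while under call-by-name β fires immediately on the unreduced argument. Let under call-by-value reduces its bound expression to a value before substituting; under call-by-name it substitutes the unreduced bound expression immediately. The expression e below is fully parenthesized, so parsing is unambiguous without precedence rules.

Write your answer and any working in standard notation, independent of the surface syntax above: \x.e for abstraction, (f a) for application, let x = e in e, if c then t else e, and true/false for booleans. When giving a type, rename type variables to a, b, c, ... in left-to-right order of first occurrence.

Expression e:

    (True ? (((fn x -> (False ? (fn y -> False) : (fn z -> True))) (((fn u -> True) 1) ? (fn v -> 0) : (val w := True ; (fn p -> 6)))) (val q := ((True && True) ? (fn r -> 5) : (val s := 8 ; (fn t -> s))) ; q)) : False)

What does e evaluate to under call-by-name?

Answer: true

Trace:
step 0: (if true then (((\x.(if false then (\y.false) else (\z.true))) (if ((\u.true) 1) then (\v.0) else (let w = true in (\p.6)))) (let q = (if (true && true) then (\r.5) else (let s = 8 in (\t.s))) in q)) else false)
step 1: [if@root] (((\x.(if false then (\y.false) else (\z.true))) (if ((\u.true) 1) then (\v.0) else (let w = true in (\p.6)))) (let q = (if (true && true) then (\r.5) else (let s = 8 in (\t.s))) in q))
step 2: [beta@0] ((if false then (\y.false) else (\z.true)) (let q = (if (true && true) then (\r.5) else (let s = 8 in (\t.s))) in q))
step 3: [if@0] ((\z.true) (let q = (if (true && true) then (\r.5) else (let s = 8 in (\t.s))) in q))
step 4: [beta@root] true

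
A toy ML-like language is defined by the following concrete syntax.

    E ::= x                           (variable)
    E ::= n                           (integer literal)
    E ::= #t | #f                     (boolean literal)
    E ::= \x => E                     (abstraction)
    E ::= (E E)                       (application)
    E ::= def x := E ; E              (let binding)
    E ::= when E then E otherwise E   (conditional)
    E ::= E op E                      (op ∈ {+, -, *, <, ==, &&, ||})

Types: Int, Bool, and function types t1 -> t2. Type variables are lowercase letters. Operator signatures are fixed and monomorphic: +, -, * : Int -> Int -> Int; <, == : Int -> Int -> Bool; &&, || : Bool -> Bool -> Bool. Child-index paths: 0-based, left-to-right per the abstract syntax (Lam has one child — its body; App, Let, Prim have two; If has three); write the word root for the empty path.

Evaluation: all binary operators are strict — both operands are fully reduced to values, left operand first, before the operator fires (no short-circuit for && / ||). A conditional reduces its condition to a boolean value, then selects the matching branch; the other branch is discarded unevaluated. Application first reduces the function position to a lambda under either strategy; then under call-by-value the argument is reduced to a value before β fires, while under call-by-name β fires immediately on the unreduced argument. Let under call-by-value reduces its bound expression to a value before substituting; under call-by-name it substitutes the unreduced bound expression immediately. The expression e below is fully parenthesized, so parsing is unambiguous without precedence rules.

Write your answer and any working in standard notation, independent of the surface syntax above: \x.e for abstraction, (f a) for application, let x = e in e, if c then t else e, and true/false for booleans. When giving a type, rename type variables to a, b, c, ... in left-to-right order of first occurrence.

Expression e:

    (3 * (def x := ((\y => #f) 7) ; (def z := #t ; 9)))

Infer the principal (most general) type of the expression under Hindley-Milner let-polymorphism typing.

Answer: Int

Working:
  unify Int ~ Int
\y._ : a -> Bool
  unify a -> Bool ~ Int -> b
  unify a ~ Int
  unify Bool ~ b
_ _ : Bool
let x : Bool
let z : Bool
  unify Int ~ Int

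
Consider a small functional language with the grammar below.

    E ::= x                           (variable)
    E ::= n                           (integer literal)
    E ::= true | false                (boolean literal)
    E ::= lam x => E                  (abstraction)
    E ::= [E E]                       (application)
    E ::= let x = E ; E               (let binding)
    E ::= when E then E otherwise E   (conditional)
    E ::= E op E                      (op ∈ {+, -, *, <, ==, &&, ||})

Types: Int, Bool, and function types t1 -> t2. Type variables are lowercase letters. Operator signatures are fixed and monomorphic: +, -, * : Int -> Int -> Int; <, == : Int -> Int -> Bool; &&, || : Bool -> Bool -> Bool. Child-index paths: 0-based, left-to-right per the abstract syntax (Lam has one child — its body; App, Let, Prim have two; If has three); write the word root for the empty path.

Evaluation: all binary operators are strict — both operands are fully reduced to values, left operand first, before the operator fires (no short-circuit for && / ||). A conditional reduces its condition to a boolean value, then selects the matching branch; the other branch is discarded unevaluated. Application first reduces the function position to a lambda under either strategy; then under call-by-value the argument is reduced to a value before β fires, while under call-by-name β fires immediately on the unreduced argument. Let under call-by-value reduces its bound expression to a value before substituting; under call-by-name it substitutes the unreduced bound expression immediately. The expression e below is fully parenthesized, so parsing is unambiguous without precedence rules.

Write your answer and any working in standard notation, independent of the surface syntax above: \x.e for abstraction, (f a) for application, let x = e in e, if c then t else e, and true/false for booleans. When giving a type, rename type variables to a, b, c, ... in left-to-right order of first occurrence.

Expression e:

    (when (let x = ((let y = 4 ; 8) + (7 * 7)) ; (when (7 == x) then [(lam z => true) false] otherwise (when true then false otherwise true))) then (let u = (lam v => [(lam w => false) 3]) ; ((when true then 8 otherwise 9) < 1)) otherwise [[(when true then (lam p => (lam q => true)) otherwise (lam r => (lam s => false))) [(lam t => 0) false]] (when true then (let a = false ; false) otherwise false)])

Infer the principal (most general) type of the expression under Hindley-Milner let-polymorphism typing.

Answer: Bool

Working:
let y : Int
  unify Int ~ Int
  unify Int ~ Int
  unify Int ~ Int
  unify Int ~ Int
let x : Int
  unify Int ~ Int
x : Int
  unify Int ~ Int
  unify Bool ~ Bool
\z._ : a -> Bool
  unify a -> Bool ~ Bool -> b
  unify a ~ Bool
  unify Bool ~ b
_ _ : Bool
  unify Bool ~ Bool
  unify Bool ~ Bool
  unify Bool ~ Bool
  unify Bool ~ Bool
\w._ : d -> Bool
  unify d -> Bool ~ Int -> e
  unify d ~ Int
  unify Bool ~ e
_ _ : Bool
\v._ : c -> Bool
let u : forall. c -> Bool
  unify Bool ~ Bool
  unify Int ~ Int
  unify Int ~ Int
  unify Int ~ Int
  unify Bool ~ Bool
\q._ : g -> Bool
\p._ : f -> g -> Bool
\s._ : i -> Bool
\r._ : h -> i -> Bool
  unify f -> g -> Bool ~ h -> i -> Bool
  unify f ~ h
  unify g -> Bool ~ i -> Bool
  unify g ~ i
  unify Bool ~ Bool
\t._ : j -> Int
  unify j -> Int ~ Bool -> k
  unify j ~ Bool
  unify Int ~ k
_ _ : Int
  unify h -> i -> Bool ~ Int -> l
  unify h ~ Int
  unify i -> Bool ~ l
_ _ : i -> Bool
  unify Bool ~ Bool
let a : Bool
  unify Bool ~ Bool
  unify i -> Bool ~ Bool -> m
  unify i ~ Bool
  unify Bool ~ m
_ _ : Bool
  unify Bool ~ Bool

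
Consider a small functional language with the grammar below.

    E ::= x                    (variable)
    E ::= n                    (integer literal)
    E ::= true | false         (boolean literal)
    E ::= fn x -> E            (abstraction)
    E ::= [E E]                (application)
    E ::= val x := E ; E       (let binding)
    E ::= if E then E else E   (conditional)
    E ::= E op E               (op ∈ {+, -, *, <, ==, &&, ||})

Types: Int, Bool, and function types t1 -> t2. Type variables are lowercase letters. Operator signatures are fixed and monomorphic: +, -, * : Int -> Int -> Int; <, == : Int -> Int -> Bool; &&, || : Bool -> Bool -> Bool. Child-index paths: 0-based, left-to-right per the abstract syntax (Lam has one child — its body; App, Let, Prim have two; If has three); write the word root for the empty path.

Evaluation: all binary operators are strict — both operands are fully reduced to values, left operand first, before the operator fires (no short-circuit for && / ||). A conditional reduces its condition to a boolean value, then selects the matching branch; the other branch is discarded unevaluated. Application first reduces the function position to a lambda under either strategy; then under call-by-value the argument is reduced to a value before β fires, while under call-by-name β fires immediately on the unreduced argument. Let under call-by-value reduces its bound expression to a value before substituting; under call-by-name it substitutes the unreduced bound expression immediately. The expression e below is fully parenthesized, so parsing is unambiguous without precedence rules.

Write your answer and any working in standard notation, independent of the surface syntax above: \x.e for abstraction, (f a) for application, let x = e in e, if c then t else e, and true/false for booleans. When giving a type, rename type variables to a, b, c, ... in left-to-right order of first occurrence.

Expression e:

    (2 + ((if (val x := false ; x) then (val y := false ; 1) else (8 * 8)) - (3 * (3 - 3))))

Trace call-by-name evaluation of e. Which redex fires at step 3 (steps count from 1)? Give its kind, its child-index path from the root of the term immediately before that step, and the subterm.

Trace:
step 0: (2 + ((if (let x = false in x) then (let y = false in 1) else (8 * 8)) - (3 * (3 - 3))))
step 1: [let@1.0.0] (2 + ((if false then (let y = false in 1) else (8 * 8)) - (3 * (3 - 3))))
step 2: [if@1.0] (2 + ((8 * 8) - (3 * (3 - 3))))
step 3: [delta@1.0] (2 + (64 - (3 * (3 - 3))))

Answer: delta at 1.0 : (8 * 8)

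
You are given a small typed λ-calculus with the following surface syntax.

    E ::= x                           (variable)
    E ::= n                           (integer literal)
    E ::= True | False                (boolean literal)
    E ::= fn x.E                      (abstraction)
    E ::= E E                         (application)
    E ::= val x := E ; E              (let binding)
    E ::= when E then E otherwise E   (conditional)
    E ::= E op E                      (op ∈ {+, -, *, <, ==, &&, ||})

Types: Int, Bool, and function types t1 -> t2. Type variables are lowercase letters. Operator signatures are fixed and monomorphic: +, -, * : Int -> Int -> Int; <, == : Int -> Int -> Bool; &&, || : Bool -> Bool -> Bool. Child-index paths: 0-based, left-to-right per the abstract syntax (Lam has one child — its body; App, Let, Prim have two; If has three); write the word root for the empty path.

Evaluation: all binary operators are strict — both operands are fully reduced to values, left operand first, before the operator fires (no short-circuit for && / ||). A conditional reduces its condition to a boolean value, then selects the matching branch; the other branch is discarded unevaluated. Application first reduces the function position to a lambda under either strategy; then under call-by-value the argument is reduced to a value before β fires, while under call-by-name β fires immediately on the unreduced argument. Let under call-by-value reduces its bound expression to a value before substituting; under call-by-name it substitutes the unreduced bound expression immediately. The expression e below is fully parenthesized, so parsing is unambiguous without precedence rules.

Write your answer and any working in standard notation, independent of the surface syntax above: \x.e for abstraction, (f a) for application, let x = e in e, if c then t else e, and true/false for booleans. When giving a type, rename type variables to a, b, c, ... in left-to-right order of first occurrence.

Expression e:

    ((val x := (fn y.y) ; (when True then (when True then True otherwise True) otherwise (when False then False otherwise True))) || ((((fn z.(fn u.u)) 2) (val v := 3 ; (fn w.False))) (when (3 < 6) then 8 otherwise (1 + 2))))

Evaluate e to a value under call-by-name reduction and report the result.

Trace:
step 0: ((let x = (\y.y) in (if true then (if true then true else true) else (if false then false else true))) || ((((\z.(\u.u)) 2) (let v = 3 in (\w.false))) (if (3 < 6) then 8 else (1 + 2))))
step 1: [let@0] ((if true then (if true then true else true) else (if false then false else true)) || ((((\z.(\u.u)) 2) (let v = 3 in (\w.false))) (if (3 < 6) then 8 else (1 + 2))))
step 2: [if@0] ((if true then true else true) || ((((\z.(\u.u)) 2) (let v = 3 in (\w.false))) (if (3 < 6) then 8 else (1 + 2))))
step 3: [if@0] (true || ((((\z.(\u.u)) 2) (let v = 3 in (\w.false))) (if (3 < 6) then 8 else (1 + 2))))
step 4: [beta@1.0.0] (true || (((\u.u) (let v = 3 in (\w.false))) (if (3 < 6) then 8 else (1 + 2))))
step 5: [beta@1.0] (true || ((let v = 3 in (\w.false)) (if (3 < 6) then 8 else (1 + 2))))
step 6: [let@1.0] (true || ((\w.false) (if (3 < 6) then 8 else (1 + 2))))
step 7: [beta@1] (true || false)
step 8: [delta@root] true

Answer: true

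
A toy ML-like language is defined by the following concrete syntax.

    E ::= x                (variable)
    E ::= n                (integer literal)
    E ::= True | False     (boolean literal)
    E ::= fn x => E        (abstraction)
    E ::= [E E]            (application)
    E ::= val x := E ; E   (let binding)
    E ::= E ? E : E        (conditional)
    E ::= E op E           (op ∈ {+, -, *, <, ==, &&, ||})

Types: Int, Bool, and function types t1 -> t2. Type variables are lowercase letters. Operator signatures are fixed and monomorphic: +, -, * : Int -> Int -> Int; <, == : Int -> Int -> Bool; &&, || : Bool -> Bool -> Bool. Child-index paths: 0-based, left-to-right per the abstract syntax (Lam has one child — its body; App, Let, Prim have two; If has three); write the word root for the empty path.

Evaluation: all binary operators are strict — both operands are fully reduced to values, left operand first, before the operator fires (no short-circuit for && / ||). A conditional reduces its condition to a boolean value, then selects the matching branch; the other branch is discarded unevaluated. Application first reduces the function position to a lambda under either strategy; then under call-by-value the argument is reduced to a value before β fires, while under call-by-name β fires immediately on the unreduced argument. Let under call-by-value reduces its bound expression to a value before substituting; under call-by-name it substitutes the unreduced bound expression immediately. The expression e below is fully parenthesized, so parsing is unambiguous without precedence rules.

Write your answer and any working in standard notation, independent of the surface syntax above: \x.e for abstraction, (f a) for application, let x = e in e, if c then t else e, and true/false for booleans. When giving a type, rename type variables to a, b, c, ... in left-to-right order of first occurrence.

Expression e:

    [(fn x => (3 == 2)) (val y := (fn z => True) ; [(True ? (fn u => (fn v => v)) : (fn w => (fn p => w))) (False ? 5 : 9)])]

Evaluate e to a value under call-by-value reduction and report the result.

Answer: false

Derivation:
step 0: ((\x.(3 == 2)) (let y = (\z.true) in ((if true then (\u.(\v.v)) else (\w.(\p.w))) (if false then 5 else 9))))
step 1: [let@1] ((\x.(3 == 2)) ((if true then (\u.(\v.v)) else (\w.(\p.w))) (if false then 5 else 9)))
step 2: [if@1.0] ((\x.(3 == 2)) ((\u.(\v.v)) (if false then 5 else 9)))
step 3: [if@1.1] ((\x.(3 == 2)) ((\u.(\v.v)) 9))
step 4: [beta@1] ((\x.(3 == 2)) (\v.v))
step 5: [beta@root] (3 == 2)
step 6: [delta@root] false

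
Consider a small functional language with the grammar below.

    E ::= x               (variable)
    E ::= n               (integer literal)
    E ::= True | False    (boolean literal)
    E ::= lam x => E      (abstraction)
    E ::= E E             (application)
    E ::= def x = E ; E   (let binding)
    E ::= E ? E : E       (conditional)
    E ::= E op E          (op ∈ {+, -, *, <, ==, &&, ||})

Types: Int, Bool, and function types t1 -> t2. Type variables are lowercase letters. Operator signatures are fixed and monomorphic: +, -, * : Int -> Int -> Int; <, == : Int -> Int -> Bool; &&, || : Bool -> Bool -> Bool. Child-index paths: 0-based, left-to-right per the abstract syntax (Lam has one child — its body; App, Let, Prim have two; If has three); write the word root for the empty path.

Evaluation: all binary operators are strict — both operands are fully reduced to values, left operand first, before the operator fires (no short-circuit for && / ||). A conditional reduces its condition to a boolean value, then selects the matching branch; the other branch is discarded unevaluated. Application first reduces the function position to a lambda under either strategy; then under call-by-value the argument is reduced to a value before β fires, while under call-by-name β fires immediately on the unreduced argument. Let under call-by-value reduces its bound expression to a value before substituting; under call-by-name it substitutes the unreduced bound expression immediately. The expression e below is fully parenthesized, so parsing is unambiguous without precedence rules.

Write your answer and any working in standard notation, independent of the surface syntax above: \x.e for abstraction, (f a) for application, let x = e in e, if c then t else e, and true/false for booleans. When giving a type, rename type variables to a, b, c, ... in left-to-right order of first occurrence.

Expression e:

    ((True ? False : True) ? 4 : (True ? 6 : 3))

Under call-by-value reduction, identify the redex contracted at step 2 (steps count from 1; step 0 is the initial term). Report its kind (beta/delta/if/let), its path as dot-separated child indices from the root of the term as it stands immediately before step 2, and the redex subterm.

Answer: if at root : (if false then 4 else (if true then 6 else 3))

Working:
step 0: (if (if true then false else true) then 4 else (if true then 6 else 3))
step 1: [if@0] (if false then 4 else (if true then 6 else 3))
step 2: [if@root] (if true then 6 else 3)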